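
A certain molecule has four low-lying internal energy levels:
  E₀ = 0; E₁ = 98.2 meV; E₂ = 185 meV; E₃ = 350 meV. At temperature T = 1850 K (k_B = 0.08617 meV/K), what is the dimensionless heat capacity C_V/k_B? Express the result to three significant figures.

0.363

k_BT = 0.08617 × 1850 K = 159.41 meV.
Eᵢ/kT = 0, 0.61602, 1.1605, 2.1956.
Z = Σ e^(−Eᵢ/kT) = e^(−0) + e^(−0.61602) + e^(−1.1605) + e^(−2.1956) = 1.0000 + 0.54009 + 0.31333 + 0.11129 = 1.9647.
⟨E⟩ = 76.324 meV, ⟨E²⟩ = 15048 meV².
C_V/k_B = (⟨E²⟩ − ⟨E⟩²)/(kT)² = (15048 − 5825.4)/25412 = 0.363.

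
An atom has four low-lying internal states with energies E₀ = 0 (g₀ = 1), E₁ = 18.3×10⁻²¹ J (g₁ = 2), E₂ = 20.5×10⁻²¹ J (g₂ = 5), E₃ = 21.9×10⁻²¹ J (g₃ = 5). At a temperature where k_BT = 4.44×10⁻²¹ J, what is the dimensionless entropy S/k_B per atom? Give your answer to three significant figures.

0.594

Eᵢ/kT = 0, 4.1216, 4.6171, 4.9324.
Z = Σ gᵢe^(−Eᵢ/kT) = 1·e^(−0) + 2·e^(−4.1216) + 5·e^(−4.6171) + 5·e^(−4.9324) = 1.0000 + 0.032437 + 0.049407 + 0.036046 = 1.1179.
⟨E⟩ = Σ EᵢPᵢ = 2.1432 ×10⁻²¹ J.
S/k_B = ln Z + ⟨E⟩/kT = ln(1.1179) + 2.1432/4.44 = 0.11145 + 0.48270 = 0.594.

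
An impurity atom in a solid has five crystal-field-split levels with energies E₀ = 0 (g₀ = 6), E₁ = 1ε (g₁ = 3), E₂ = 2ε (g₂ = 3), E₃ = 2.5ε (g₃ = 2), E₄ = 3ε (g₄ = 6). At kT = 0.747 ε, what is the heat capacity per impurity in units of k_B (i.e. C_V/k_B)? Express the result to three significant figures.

Eᵢ/kT = 0, 1.3387, 2.6774, 3.3467, 4.0161.
Z = Σ gᵢe^(−Eᵢ/kT) = 6·e^(−0) + 3·e^(−1.3387) + 3·e^(−2.6774) + 2·e^(−3.3467) + 6·e^(−4.0161) = 6.0000 + 0.78656 + 0.20622 + 0.070401 + 0.10814 = 7.1713.
⟨E⟩ = 0.23698 ε, ⟨E²⟩ = 0.42178 ε².
C_V/k_B = (⟨E²⟩ − ⟨E⟩²)/(kT)² = (0.42178 − 0.056160)/0.55801 = 0.655.

0.655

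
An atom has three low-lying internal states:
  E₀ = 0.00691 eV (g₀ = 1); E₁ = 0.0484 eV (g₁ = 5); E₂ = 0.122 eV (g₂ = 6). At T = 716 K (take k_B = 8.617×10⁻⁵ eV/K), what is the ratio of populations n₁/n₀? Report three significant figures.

k_BT = 8.617×10⁻⁵ × 716 K = 0.061698 eV.
n₁/n₀ = (g₁/g₀) exp[−(E₁−E₀)/kT] = (5/1) × exp(−(0.04149 eV)/(0.061698 eV)) = (5/1) × exp(-0.67247) = 2.55.

2.55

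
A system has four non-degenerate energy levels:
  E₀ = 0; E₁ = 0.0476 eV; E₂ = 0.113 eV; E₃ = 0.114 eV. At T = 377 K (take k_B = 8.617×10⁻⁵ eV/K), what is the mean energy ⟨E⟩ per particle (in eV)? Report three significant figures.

k_BT = 8.617×10⁻⁵ × 377 K = 0.032486 eV.
Eᵢ/kT = 0, 1.4652, 3.4784, 3.5092.
Z = Σ e^(−Eᵢ/kT) = e^(−0) + e^(−1.4652) + e^(−3.4784) + e^(−3.5092) = 1.0000 + 0.23103 + 0.030857 + 0.029921 = 1.2918.
⟨E⟩ = Σ Eᵢ e^(−Eᵢ/kT) / Z = (0·1.0000 + 0.0476·0.23103 + 0.113·0.030857 + 0.114·0.029921) / 1.2918 = 0.0139 eV.

0.0139 eV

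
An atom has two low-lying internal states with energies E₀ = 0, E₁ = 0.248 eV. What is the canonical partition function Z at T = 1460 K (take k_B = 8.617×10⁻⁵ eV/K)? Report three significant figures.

Z = 1.14

k_BT = 8.617×10⁻⁵ × 1460 K = 0.12581 eV.
Eᵢ/kT = 0, 1.9712.
Z = Σ e^(−Eᵢ/kT) = e^(−0) + e^(−1.9712) = 1.0000 + 0.13929 = 1.1393.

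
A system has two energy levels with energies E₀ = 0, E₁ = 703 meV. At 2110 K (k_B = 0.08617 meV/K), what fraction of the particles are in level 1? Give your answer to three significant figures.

0.0205

k_BT = 0.08617 × 2110 K = 181.82 meV.
Eᵢ/kT = 0, 3.8665.
Z = Σ e^(−Eᵢ/kT) = e^(−0) + e^(−3.8665) = 1.0000 + 0.020932 = 1.0209.
P₁ = e^(−E₁/kT) / Z = 0.020932/1.0209 = 0.0205.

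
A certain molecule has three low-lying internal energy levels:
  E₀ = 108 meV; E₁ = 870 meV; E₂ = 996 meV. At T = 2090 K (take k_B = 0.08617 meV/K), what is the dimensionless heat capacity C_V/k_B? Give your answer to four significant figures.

0.4175

k_BT = 0.08617 × 2090 K = 180.095 meV.
Eᵢ/kT = 0.599684, 4.83078, 5.53041.
Z = Σ e^(−Eᵢ/kT) = e^(−0.599684) + e^(−4.83078) + e^(−5.53041) = 0.548985 + 0.00798029 + 0.00396436 = 0.560930.
⟨E⟩ = 125.117 meV, ⟨E²⟩ = 29195.0 meV².
C_V/k_B = (⟨E²⟩ − ⟨E⟩²)/(kT)² = (29195.0 − 15654.3)/32434.2 = 0.4175.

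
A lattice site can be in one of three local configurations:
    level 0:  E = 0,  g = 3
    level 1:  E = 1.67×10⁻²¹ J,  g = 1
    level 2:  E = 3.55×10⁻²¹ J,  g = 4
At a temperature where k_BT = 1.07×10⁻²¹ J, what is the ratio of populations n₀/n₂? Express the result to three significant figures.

n₀/n₂ = (g₀/g₂) exp[−(E₀−E₂)/kT] = (3/4) × exp(−(-3.55 ×10⁻²¹ J)/(1.07 ×10⁻²¹ J)) = (3/4) × exp(3.3178) = 20.7.

20.7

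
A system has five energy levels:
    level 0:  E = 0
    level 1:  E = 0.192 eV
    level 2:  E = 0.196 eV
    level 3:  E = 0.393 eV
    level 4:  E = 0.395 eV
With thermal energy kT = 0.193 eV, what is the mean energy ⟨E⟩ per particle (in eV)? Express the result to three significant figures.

Eᵢ/kT = 0, 0.99482, 1.0155, 2.0363, 2.0466.
Z = Σ e^(−Eᵢ/kT) = e^(−0) + e^(−0.99482) + e^(−1.0155) + e^(−2.0363) + e^(−2.0466) = 1.0000 + 0.36979 + 0.36222 + 0.13051 + 0.12917 = 1.9917.
⟨E⟩ = Σ Eᵢ e^(−Eᵢ/kT) / Z = (0·1.0000 + 0.192·0.36979 + 0.196·0.36222 + 0.393·0.13051 + 0.395·0.12917) / 1.9917 = 0.123 eV.

0.123 eV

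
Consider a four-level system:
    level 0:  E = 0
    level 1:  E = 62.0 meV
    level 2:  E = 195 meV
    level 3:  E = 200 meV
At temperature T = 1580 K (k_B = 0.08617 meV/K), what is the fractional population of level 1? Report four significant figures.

0.3016

k_BT = 0.08617 × 1580 K = 136.149 meV.
Eᵢ/kT = 0, 0.455383, 1.43225, 1.46898.
Z = Σ e^(−Eᵢ/kT) = e^(−0) + e^(−0.455383) + e^(−1.43225) + e^(−1.46898) = 1.00000 + 0.634205 + 0.238771 + 0.230160 = 2.10314.
P₁ = e^(−E₁/kT) / Z = 0.634205/2.10314 = 0.3016.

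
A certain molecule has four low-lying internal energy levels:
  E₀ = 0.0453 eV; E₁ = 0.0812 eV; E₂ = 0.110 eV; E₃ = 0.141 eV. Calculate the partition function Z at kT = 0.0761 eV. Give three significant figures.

Z = 1.29

Eᵢ/kT = 0.59527, 1.0670, 1.4455, 1.8528.
Z = Σ e^(−Eᵢ/kT) = e^(−0.59527) + e^(−1.0670) + e^(−1.4455) + e^(−1.8528) = 0.55141 + 0.34404 + 0.23563 + 0.15680 = 1.2879.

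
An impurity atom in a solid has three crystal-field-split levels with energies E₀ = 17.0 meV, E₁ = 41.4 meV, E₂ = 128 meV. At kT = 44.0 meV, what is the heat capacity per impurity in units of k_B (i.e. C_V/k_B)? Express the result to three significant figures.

0.316

Eᵢ/kT = 0.38636, 0.94091, 2.9091.
Z = Σ e^(−Eᵢ/kT) = e^(−0.38636) + e^(−0.94091) + e^(−2.9091) = 0.67953 + 0.39027 + 0.054525 = 1.1243.
⟨E⟩ = 30.853 meV, ⟨E²⟩ = 1564.2 meV².
C_V/k_B = (⟨E²⟩ − ⟨E⟩²)/(kT)² = (1564.2 − 951.91)/1936.0 = 0.316.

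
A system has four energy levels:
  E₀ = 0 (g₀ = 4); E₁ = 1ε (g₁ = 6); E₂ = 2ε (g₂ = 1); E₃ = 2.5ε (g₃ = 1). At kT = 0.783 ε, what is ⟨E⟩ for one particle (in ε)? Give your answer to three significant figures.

Eᵢ/kT = 0, 1.2771, 2.5543, 3.1928.
Z = Σ gᵢe^(−Eᵢ/kT) = 4·e^(−0) + 6·e^(−1.2771) + 1·e^(−2.5543) + 1·e^(−3.1928) = 4.0000 + 1.6731 + 0.077747 + 0.041057 = 5.7919.
⟨E⟩ = Σ Eᵢ gᵢe^(−Eᵢ/kT) / Z = (0·4.0000 + 1·1.6731 + 2·0.077747 + 2.5·0.041057) / 5.7919 = 0.333 ε.

0.333 ε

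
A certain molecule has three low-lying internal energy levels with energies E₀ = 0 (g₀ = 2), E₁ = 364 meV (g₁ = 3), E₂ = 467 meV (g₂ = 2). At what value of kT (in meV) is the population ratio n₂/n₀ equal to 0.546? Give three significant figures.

772 meV

n₂/n₀ = (g₂/g₀) exp[−(E₂−E₀)/kT] = 0.546.
⇒ (E₂−E₀)/kT = ln((2/2)/0.546) = ln(1.8315) = 0.60514.
kT = 467 meV / 0.60514 = 772 meV.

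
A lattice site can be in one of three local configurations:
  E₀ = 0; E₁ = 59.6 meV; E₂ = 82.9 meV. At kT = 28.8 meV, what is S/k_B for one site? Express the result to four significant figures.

0.5254

Eᵢ/kT = 0, 2.06944, 2.87847.
Z = Σ e^(−Eᵢ/kT) = e^(−0) + e^(−2.06944) + e^(−2.87847) = 1.00000 + 0.126256 + 0.0562207 = 1.18248.
⟨E⟩ = Σ EᵢPᵢ = 10.3051 meV.
S/k_B = ln Z + ⟨E⟩/kT = ln(1.18248) + 10.3051/28.8 = 0.167614 + 0.357816 = 0.5254.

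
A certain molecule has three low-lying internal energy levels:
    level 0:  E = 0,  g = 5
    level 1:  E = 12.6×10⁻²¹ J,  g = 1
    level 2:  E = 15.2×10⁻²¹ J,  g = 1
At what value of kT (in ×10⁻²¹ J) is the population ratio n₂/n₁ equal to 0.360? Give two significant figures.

2.5 ×10⁻²¹ J

n₂/n₁ = (g₂/g₁) exp[−(E₂−E₁)/kT] = 0.360.
⇒ (E₂−E₁)/kT = ln((1/1)/0.360) = ln(2.778) = 1.022.
kT = 2.6 ×10⁻²¹ J / 1.022 = 2.5 ×10⁻²¹ J.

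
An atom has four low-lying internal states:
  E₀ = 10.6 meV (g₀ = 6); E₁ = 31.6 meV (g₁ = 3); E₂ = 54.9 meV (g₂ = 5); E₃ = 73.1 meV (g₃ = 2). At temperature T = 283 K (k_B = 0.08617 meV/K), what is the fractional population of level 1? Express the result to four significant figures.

0.1540

k_BT = 0.08617 × 283 K = 24.3861 meV.
Eᵢ/kT = 0.434674, 1.29582, 2.25128, 2.99761.
Z = Σ gᵢe^(−Eᵢ/kT) = 6·e^(−0.434674) + 3·e^(−1.29582) + 5·e^(−2.25128) + 2·e^(−2.99761) = 3.88485 + 0.821020 + 0.526322 + 0.0998124 = 5.33200.
P₁ = g₁ e^(−E₁/kT) / Z = 0.821020/5.33200 = 0.1540.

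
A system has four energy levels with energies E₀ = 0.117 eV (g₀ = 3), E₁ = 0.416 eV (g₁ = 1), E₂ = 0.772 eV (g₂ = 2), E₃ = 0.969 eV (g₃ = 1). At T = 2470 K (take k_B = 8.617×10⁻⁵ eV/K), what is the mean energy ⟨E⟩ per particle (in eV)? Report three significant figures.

0.161 eV

k_BT = 8.617×10⁻⁵ × 2470 K = 0.21284 eV.
Eᵢ/kT = 0.54971, 1.9545, 3.6271, 4.5527.
Z = Σ gᵢe^(−Eᵢ/kT) = 3·e^(−0.54971) + 1·e^(−1.9545) + 2·e^(−3.6271) + 1·e^(−4.5527) = 1.7314 + 0.14164 + 0.053186 + 0.010539 = 1.9368.
⟨E⟩ = Σ Eᵢ gᵢe^(−Eᵢ/kT) / Z = (0.117·1.7314 + 0.416·0.14164 + 0.772·0.053186 + 0.969·0.010539) / 1.9368 = 0.161 eV.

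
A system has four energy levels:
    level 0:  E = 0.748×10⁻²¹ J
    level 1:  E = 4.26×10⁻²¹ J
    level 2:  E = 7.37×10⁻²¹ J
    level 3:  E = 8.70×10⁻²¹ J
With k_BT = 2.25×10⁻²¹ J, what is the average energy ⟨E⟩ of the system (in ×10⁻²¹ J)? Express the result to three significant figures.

Eᵢ/kT = 0.33244, 1.8933, 3.2756, 3.8667.
Z = Σ e^(−Eᵢ/kT) = e^(−0.33244) + e^(−1.8933) + e^(−3.2756) + e^(−3.8667) = 0.71717 + 0.15057 + 0.037794 + 0.020927 = 0.92646.
⟨E⟩ = Σ Eᵢ e^(−Eᵢ/kT) / Z = (0.748·0.71717 + 4.26·0.15057 + 7.37·0.037794 + 8.70·0.020927) / 0.92646 = 1.77 ×10⁻²¹ J.

1.77 ×10⁻²¹ J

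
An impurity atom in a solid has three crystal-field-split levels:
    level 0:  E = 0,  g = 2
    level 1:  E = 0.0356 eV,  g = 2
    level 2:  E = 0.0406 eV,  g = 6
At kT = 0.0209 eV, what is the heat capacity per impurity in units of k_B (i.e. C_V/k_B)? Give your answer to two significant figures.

0.83

Eᵢ/kT = 0, 1.703, 1.943.
Z = Σ gᵢe^(−Eᵢ/kT) = 2·e^(−0) + 2·e^(−1.703) + 6·e^(−1.943) = 2.000 + 0.3643 + 0.8596 = 3.224.
⟨E⟩ = 0.01485 eV, ⟨E²⟩ = 0.0005827 eV².
C_V/k_B = (⟨E²⟩ − ⟨E⟩²)/(kT)² = (0.0005827 − 0.0002205)/0.0004368 = 0.83.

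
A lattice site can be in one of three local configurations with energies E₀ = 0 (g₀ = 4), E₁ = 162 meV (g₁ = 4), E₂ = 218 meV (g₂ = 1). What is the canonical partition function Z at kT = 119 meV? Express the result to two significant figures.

Z = 5.2

Eᵢ/kT = 0, 1.361, 1.832.
Z = Σ gᵢe^(−Eᵢ/kT) = 4·e^(−0) + 4·e^(−1.361) + 1·e^(−1.832) = 4.000 + 1.026 + 0.1601 = 5.186.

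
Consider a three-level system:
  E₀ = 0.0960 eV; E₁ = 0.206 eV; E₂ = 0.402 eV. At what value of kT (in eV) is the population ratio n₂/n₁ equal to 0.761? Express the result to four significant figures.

0.7176 eV

n₂/n₁ = exp[−(E₂−E₁)/kT] = 0.761.
⇒ (E₂−E₁)/kT = ln(1/0.761) = ln(1.31406) = 0.273122.
kT = 0.196 eV / 0.273122 = 0.7176 eV.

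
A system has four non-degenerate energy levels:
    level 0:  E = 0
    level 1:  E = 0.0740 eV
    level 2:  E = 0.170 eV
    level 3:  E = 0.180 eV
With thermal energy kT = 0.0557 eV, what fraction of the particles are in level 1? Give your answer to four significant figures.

Eᵢ/kT = 0, 1.32855, 3.05206, 3.23160.
Z = Σ e^(−Eᵢ/kT) = e^(−0) + e^(−1.32855) + e^(−3.05206) + e^(−3.23160) = 1.00000 + 0.264861 + 0.0472615 + 0.0394943 = 1.35162.
P₁ = e^(−E₁/kT) / Z = 0.264861/1.35162 = 0.1960.

0.1960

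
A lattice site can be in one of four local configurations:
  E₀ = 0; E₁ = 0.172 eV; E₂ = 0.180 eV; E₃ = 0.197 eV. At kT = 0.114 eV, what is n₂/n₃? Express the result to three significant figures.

n₂/n₃ = exp[−(E₂−E₃)/kT] = exp(−(-0.017 eV)/(0.114 eV)) = exp(0.14912) = 1.16.

1.16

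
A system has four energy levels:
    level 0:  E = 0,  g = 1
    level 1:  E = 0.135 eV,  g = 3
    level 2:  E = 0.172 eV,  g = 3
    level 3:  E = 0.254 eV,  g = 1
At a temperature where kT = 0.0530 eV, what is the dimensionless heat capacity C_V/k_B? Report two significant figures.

1.6

Eᵢ/kT = 0, 2.547, 3.245, 4.792.
Z = Σ gᵢe^(−Eᵢ/kT) = 1·e^(−0) + 3·e^(−2.547) + 3·e^(−3.245) + 1·e^(−4.792) = 1.000 + 0.2349 + 0.1169 + 0.008296 = 1.360.
⟨E⟩ = 0.03965 eV, ⟨E²⟩ = 0.006084 eV².
C_V/k_B = (⟨E²⟩ − ⟨E⟩²)/(kT)² = (0.006084 − 0.001572)/0.002809 = 1.6.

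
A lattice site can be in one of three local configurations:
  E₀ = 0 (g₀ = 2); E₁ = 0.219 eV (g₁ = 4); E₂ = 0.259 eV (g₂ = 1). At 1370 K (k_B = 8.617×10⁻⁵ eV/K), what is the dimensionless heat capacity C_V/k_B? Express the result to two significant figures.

k_BT = 8.617×10⁻⁵ × 1370 K = 0.1181 eV.
Eᵢ/kT = 0, 1.854, 2.193.
Z = Σ gᵢe^(−Eᵢ/kT) = 2·e^(−0) + 4·e^(−1.854) + 1·e^(−2.193) = 2.000 + 0.6264 + 0.1116 = 2.738.
⟨E⟩ = 0.06066 eV, ⟨E²⟩ = 0.01371 eV².
C_V/k_B = (⟨E²⟩ − ⟨E⟩²)/(kT)² = (0.01371 − 0.003680)/0.01395 = 0.72.

0.72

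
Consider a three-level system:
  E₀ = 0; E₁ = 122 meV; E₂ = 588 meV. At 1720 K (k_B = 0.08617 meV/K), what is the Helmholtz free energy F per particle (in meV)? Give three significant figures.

-55.9 meV

k_BT = 0.08617 × 1720 K = 148.21 meV.
Eᵢ/kT = 0, 0.82316, 3.9673.
Z = Σ e^(−Eᵢ/kT) = e^(−0) + e^(−0.82316) + e^(−3.9673) = 1.0000 + 0.43904 + 0.018924 = 1.4580.
F = −kT ln Z = −148.21 × ln(1.4580) = −148.21 × 0.37707 = -55.9 meV.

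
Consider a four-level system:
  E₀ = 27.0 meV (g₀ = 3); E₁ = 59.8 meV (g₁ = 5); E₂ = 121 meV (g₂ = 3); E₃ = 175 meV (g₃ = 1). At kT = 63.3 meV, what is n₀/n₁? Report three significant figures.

n₀/n₁ = (g₀/g₁) exp[−(E₀−E₁)/kT] = (3/5) × exp(−(-32.8 meV)/(63.3 meV)) = (3/5) × exp(0.51817) = 1.01.

1.01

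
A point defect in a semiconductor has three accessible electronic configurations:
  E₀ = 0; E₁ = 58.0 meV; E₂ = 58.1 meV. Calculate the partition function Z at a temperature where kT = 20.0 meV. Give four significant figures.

Eᵢ/kT = 0, 2.90000, 2.90500.
Z = Σ e^(−Eᵢ/kT) = e^(−0) + e^(−2.90000) + e^(−2.90500) = 1.00000 + 0.0550232 + 0.0547488 = 1.10977.

Z = 1.110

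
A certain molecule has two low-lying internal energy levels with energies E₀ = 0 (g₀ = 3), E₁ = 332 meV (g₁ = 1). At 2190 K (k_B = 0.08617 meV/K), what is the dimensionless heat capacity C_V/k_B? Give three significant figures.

k_BT = 0.08617 × 2190 K = 188.71 meV.
Eᵢ/kT = 0, 1.7593.
Z = Σ gᵢe^(−Eᵢ/kT) = 3·e^(−0) + 1·e^(−1.7593) = 3.0000 + 0.17217 = 3.1722.
⟨E⟩ = 18.019 meV, ⟨E²⟩ = 5982.4 meV².
C_V/k_B = (⟨E²⟩ − ⟨E⟩²)/(kT)² = (5982.4 − 324.68)/35611 = 0.159.

0.159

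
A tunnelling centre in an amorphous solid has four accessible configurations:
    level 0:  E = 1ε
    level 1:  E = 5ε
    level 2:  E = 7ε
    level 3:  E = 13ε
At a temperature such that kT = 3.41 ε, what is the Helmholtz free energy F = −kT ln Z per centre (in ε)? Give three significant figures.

-0.408 ε

Eᵢ/kT = 0.29326, 1.4663, 2.0528, 3.8123.
Z = Σ e^(−Eᵢ/kT) = e^(−0.29326) + e^(−1.4663) + e^(−2.0528) + e^(−3.8123) = 0.74583 + 0.23078 + 0.12837 + 0.022097 = 1.1271.
F = −kT ln Z = −3.41 × ln(1.1271) = −3.41 × 0.11965 = -0.408 ε.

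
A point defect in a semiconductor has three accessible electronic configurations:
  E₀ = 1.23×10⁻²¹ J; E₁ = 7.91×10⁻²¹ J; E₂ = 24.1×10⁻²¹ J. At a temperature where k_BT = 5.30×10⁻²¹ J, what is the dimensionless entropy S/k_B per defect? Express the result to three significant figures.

Eᵢ/kT = 0.23208, 1.4925, 4.5472.
Z = Σ e^(−Eᵢ/kT) = e^(−0.23208) + e^(−1.4925) + e^(−4.5472) = 0.79288 + 0.22481 + 0.010597 = 1.0283.
⟨E⟩ = Σ EᵢPᵢ = 2.9261 ×10⁻²¹ J.
S/k_B = ln Z + ⟨E⟩/kT = ln(1.0283) + 2.9261/5.30 = 0.027907 + 0.55209 = 0.580.

0.580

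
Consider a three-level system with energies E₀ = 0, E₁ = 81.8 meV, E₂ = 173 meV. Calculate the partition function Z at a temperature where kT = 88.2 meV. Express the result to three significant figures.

Z = 1.54

Eᵢ/kT = 0, 0.92744, 1.9615.
Z = Σ e^(−Eᵢ/kT) = e^(−0) + e^(−0.92744) + e^(−1.9615) = 1.0000 + 0.39557 + 0.14065 = 1.5362.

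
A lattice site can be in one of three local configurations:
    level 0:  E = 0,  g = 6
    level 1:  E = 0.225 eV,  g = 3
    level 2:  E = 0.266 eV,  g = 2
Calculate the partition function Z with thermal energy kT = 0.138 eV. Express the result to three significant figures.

Z = 6.88

Eᵢ/kT = 0, 1.6304, 1.9275.
Z = Σ gᵢe^(−Eᵢ/kT) = 6·e^(−0) + 3·e^(−1.6304) + 2·e^(−1.9275) = 6.0000 + 0.58755 + 0.29102 = 6.8786.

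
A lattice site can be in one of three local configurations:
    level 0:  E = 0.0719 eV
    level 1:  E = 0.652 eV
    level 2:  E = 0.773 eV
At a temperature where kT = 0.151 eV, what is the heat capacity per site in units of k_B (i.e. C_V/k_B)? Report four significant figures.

Eᵢ/kT = 0.476159, 4.31788, 5.11921.
Z = Σ e^(−Eᵢ/kT) = e^(−0.476159) + e^(−4.31788) + e^(−5.11921) = 0.621165 + 0.0133281 + 0.00598075 = 0.640474.
⟨E⟩ = 0.0905186 eV, ⟨E²⟩ = 0.0194398 eV².
C_V/k_B = (⟨E²⟩ − ⟨E⟩²)/(kT)² = (0.0194398 − 0.00819362)/0.0228010 = 0.4932.

0.4932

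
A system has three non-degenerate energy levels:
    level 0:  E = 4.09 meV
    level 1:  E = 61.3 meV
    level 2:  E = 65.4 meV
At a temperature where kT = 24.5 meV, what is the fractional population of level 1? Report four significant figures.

0.08213

Eᵢ/kT = 0.166939, 2.50204, 2.66939.
Z = Σ e^(−Eᵢ/kT) = e^(−0.166939) + e^(−2.50204) + e^(−2.66939) = 0.846251 + 0.0819177 + 0.0692945 = 0.997463.
P₁ = e^(−E₁/kT) / Z = 0.0819177/0.997463 = 0.08213.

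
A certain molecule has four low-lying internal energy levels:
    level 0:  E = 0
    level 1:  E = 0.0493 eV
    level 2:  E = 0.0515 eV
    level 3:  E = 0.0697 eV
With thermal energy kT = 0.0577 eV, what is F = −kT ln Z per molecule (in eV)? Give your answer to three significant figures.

Eᵢ/kT = 0, 0.85442, 0.89255, 1.2080.
Z = Σ e^(−Eᵢ/kT) = e^(−0) + e^(−0.85442) + e^(−0.89255) + e^(−1.2080) = 1.0000 + 0.42553 + 0.40961 + 0.29879 = 2.1339.
F = −kT ln Z = −0.0577 × ln(2.1339) = −0.0577 × 0.75795 = -0.0437 eV.

-0.0437 eV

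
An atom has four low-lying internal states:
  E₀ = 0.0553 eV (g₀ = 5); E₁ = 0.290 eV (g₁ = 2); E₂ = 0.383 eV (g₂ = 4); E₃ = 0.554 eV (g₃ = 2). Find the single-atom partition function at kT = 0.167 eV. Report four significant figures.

Eᵢ/kT = 0.331138, 1.73653, 2.29341, 3.31737.
Z = Σ gᵢe^(−Eᵢ/kT) = 5·e^(−0.331138) + 2·e^(−1.73653) + 4·e^(−2.29341) + 2·e^(−3.31737) = 3.59053 + 0.352261 + 0.403687 + 0.0724961 = 4.41897.

Z = 4.419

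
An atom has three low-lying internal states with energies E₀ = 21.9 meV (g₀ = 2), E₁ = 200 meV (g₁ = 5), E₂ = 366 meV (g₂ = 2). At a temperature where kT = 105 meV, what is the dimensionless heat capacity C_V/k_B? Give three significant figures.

0.790

Eᵢ/kT = 0.20857, 1.9048, 3.4857.
Z = Σ gᵢe^(−Eᵢ/kT) = 2·e^(−0.20857) + 5·e^(−1.9048) + 2·e^(−3.4857) = 1.6235 + 0.74426 + 0.061265 = 2.4290.
⟨E⟩ = 85.150 meV, ⟨E²⟩ = 15955 meV².
C_V/k_B = (⟨E²⟩ − ⟨E⟩²)/(kT)² = (15955 − 7250.5)/11025 = 0.790.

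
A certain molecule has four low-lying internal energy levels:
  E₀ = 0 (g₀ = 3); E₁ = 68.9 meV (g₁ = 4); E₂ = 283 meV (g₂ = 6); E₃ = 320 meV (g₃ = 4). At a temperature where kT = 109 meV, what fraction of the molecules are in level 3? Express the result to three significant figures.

0.0367

Eᵢ/kT = 0, 0.63211, 2.5963, 2.9358.
Z = Σ gᵢe^(−Eᵢ/kT) = 3·e^(−0) + 4·e^(−0.63211) + 6·e^(−2.5963) + 4·e^(−2.9358) = 3.0000 + 2.1259 + 0.44729 + 0.21235 = 5.7855.
P₃ = g₃ e^(−E₃/kT) / Z = 0.21235/5.7855 = 0.0367.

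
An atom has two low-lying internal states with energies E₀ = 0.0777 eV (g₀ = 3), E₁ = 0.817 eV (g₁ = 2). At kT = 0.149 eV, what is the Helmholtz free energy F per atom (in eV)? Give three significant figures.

-0.0867 eV

Eᵢ/kT = 0.52148, 5.4832.
Z = Σ gᵢe^(−Eᵢ/kT) = 3·e^(−0.52148) + 2·e^(−5.4832) = 1.7809 + 0.0083120 = 1.7892.
F = −kT ln Z = −0.149 × ln(1.7892) = −0.149 × 0.58177 = -0.0867 eV.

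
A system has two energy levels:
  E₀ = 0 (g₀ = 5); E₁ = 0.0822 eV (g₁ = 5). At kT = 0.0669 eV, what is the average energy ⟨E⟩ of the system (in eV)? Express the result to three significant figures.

0.0186 eV

Eᵢ/kT = 0, 1.2287.
Z = Σ gᵢe^(−Eᵢ/kT) = 5·e^(−0) + 5·e^(−1.2287) = 5.0000 + 1.4634 = 6.4634.
⟨E⟩ = Σ Eᵢ gᵢe^(−Eᵢ/kT) / Z = (0·5.0000 + 0.0822·1.4634) / 6.4634 = 0.0186 eV.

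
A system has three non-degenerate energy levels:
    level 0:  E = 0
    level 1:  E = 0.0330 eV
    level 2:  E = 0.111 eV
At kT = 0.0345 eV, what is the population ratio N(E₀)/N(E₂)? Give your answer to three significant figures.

n₀/n₂ = exp[−(E₀−E₂)/kT] = exp(−(-0.111 eV)/(0.0345 eV)) = exp(3.2174) = 25.0.

25.0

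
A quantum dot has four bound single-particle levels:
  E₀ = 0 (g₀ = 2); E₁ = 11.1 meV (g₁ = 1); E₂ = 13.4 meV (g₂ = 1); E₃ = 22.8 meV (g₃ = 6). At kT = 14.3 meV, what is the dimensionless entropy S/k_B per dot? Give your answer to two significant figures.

2.1

Eᵢ/kT = 0, 0.7762, 0.9371, 1.594.
Z = Σ gᵢe^(−Eᵢ/kT) = 2·e^(−0) + 1·e^(−0.7762) + 1·e^(−0.9371) + 6·e^(−1.594) = 2.000 + 0.4602 + 0.3918 + 1.219 = 4.071.
⟨E⟩ = Σ EᵢPᵢ = 9.372 meV.
S/k_B = ln Z + ⟨E⟩/kT = ln(4.071) + 9.372/14.3 = 1.404 + 0.6554 = 2.1.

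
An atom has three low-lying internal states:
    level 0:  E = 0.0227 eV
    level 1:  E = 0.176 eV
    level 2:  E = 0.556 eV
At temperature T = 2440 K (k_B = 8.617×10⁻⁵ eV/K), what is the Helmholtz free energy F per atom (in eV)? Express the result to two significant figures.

k_BT = 8.617×10⁻⁵ × 2440 K = 0.2103 eV.
Eᵢ/kT = 0.1079, 0.8369, 2.644.
Z = Σ e^(−Eᵢ/kT) = e^(−0.1079) + e^(−0.8369) + e^(−2.644) = 0.8977 + 0.4331 + 0.07108 = 1.402.
F = −kT ln Z = −0.2103 × ln(1.402) = −0.2103 × 0.3379 = -0.071 eV.

-0.071 eV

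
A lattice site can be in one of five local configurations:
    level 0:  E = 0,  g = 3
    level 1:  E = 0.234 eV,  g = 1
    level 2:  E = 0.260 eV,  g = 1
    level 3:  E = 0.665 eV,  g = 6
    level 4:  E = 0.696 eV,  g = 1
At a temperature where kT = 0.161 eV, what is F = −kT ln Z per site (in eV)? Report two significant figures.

Eᵢ/kT = 0, 1.453, 1.615, 4.130, 4.323.
Z = Σ gᵢe^(−Eᵢ/kT) = 3·e^(−0) + 1·e^(−1.453) + 1·e^(−1.615) + 6·e^(−4.130) + 1·e^(−4.323) = 3.000 + 0.2339 + 0.1989 + 0.09650 + 0.01326 = 3.543.
F = −kT ln Z = −0.161 × ln(3.543) = −0.161 × 1.265 = -0.20 eV.

-0.20 eV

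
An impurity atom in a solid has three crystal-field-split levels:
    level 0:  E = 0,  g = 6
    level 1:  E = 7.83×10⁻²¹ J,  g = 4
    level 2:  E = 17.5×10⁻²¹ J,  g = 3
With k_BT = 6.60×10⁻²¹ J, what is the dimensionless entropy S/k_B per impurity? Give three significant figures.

Eᵢ/kT = 0, 1.1864, 2.6515.
Z = Σ gᵢe^(−Eᵢ/kT) = 6·e^(−0) + 4·e^(−1.1864) + 3·e^(−2.6515) = 6.0000 + 1.2213 + 0.21164 = 7.4329.
⟨E⟩ = Σ EᵢPᵢ = 1.7848 ×10⁻²¹ J.
S/k_B = ln Z + ⟨E⟩/kT = ln(7.4329) + 1.7848/6.60 = 2.0059 + 0.27042 = 2.28.

2.28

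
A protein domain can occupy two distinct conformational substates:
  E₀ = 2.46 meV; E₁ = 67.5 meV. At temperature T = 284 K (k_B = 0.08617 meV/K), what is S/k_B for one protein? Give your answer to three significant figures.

k_BT = 0.08617 × 284 K = 24.472 meV.
Eᵢ/kT = 0.10052, 2.7583.
Z = Σ e^(−Eᵢ/kT) = e^(−0.10052) + e^(−2.7583) = 0.90437 + 0.063399 = 0.96777.
⟨E⟩ = Σ EᵢPᵢ = 6.7208 meV.
S/k_B = ln Z + ⟨E⟩/kT = ln(0.96777) + 6.7208/24.472 = -0.032761 + 0.27463 = 0.242.

0.242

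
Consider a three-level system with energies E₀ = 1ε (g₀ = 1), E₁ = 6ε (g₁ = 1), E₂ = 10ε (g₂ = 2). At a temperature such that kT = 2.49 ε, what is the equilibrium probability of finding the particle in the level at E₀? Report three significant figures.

Eᵢ/kT = 0.40161, 2.4096, 4.0161.
Z = Σ gᵢe^(−Eᵢ/kT) = 1·e^(−0.40161) + 1·e^(−2.4096) + 2·e^(−4.0161) = 0.66924 + 0.089851 + 0.036046 = 0.79514.
P₀ = g₀ e^(−E₀/kT) / Z = 0.66924/0.79514 = 0.842.

0.842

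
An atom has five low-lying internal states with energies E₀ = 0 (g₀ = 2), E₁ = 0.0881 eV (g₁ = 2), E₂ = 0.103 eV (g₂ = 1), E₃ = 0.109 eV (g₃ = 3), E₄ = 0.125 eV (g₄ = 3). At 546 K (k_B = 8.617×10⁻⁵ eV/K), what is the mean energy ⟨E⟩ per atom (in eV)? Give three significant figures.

k_BT = 8.617×10⁻⁵ × 546 K = 0.047049 eV.
Eᵢ/kT = 0, 1.8725, 2.1892, 2.3167, 2.6568.
Z = Σ gᵢe^(−Eᵢ/kT) = 2·e^(−0) + 2·e^(−1.8725) + 1·e^(−2.1892) + 3·e^(−2.3167) + 3·e^(−2.6568) = 2.0000 + 0.30748 + 0.11201 + 0.29580 + 0.21052 = 2.9258.
⟨E⟩ = Σ Eᵢ gᵢe^(−Eᵢ/kT) / Z = (0·2.0000 + 0.0881·0.30748 + 0.103·0.11201 + 0.109·0.29580 + 0.125·0.21052) / 2.9258 = 0.0332 eV.

0.0332 eV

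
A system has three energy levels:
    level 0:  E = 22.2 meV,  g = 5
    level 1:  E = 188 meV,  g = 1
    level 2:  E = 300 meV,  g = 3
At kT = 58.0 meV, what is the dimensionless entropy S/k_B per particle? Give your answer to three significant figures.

Eᵢ/kT = 0.38276, 3.2414, 5.1724.
Z = Σ gᵢe^(−Eᵢ/kT) = 5·e^(−0.38276) + 1·e^(−3.2414) + 3·e^(−5.1724) = 3.4099 + 0.039109 + 0.017013 = 3.4660.
⟨E⟩ = Σ EᵢPᵢ = 25.435 meV.
S/k_B = ln Z + ⟨E⟩/kT = ln(3.4660) + 25.435/58.0 = 1.2430 + 0.43853 = 1.68.

1.68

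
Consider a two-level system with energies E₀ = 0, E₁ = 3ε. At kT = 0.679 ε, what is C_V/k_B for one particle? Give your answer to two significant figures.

Eᵢ/kT = 0, 4.418.
Z = Σ e^(−Eᵢ/kT) = e^(−0) + e^(−4.418) = 1.000 + 0.01206 = 1.012.
⟨E⟩ = 0.03575 ε, ⟨E²⟩ = 0.1073 ε².
C_V/k_B = (⟨E²⟩ − ⟨E⟩²)/(kT)² = (0.1073 − 0.001278)/0.4610 = 0.23.

0.23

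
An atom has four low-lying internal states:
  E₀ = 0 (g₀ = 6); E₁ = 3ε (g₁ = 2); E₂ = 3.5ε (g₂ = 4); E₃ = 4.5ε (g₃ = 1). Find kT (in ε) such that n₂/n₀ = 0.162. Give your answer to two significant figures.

2.5 ε

n₂/n₀ = (g₂/g₀) exp[−(E₂−E₀)/kT] = 0.162.
⇒ (E₂−E₀)/kT = ln((4/6)/0.162) = ln(4.115) = 1.415.
kT = 3.5ε / 1.415 = 2.5 ε.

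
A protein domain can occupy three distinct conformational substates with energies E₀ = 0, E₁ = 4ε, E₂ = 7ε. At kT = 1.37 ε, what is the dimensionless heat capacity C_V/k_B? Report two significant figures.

0.55

Eᵢ/kT = 0, 2.920, 5.109.
Z = Σ e^(−Eᵢ/kT) = e^(−0) + e^(−2.920) + e^(−5.109) = 1.000 + 0.05393 + 0.006042 = 1.060.
⟨E⟩ = 0.2434 ε, ⟨E²⟩ = 1.093 ε².
C_V/k_B = (⟨E²⟩ − ⟨E⟩²)/(kT)² = (1.093 − 0.05924)/1.877 = 0.55.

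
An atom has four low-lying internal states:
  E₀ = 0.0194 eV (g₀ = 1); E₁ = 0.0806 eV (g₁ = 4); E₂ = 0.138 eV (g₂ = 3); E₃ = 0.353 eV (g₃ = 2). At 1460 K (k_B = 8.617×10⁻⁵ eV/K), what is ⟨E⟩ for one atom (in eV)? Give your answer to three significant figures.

k_BT = 8.617×10⁻⁵ × 1460 K = 0.12581 eV.
Eᵢ/kT = 0.15420, 0.64065, 1.0969, 2.8058.
Z = Σ gᵢe^(−Eᵢ/kT) = 1·e^(−0.15420) + 4·e^(−0.64065) + 3·e^(−1.0969) + 2·e^(−2.8058) = 0.85710 + 2.1078 + 1.0017 + 0.12092 = 4.0875.
⟨E⟩ = Σ Eᵢ gᵢe^(−Eᵢ/kT) / Z = (0.0194·0.85710 + 0.0806·2.1078 + 0.138·1.0017 + 0.353·0.12092) / 4.0875 = 0.0899 eV.

0.0899 eV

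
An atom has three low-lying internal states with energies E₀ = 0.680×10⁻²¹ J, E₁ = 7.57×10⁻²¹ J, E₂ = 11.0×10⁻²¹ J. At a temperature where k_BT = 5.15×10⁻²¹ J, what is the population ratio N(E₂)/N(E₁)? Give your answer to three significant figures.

n₂/n₁ = exp[−(E₂−E₁)/kT] = exp(−(3.43 ×10⁻²¹ J)/(5.15 ×10⁻²¹ J)) = exp(-0.66602) = 0.514.

0.514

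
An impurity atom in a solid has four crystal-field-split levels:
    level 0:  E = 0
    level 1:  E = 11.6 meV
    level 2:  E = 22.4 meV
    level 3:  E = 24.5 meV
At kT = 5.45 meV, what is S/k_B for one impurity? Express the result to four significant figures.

0.4603

Eᵢ/kT = 0, 2.12844, 4.11009, 4.49541.
Z = Σ e^(−Eᵢ/kT) = e^(−0) + e^(−2.12844) + e^(−4.11009) + e^(−4.49541) = 1.00000 + 0.119023 + 0.0164063 + 0.0111601 = 1.14659.
⟨E⟩ = Σ EᵢPᵢ = 1.76313 meV.
S/k_B = ln Z + ⟨E⟩/kT = ln(1.14659) + 1.76313/5.45 = 0.136792 + 0.323510 = 0.4603.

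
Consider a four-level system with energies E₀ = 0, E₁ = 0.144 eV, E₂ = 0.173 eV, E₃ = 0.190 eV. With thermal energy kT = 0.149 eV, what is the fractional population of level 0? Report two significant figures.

Eᵢ/kT = 0, 0.9664, 1.161, 1.275.
Z = Σ e^(−Eᵢ/kT) = e^(−0) + e^(−0.9664) + e^(−1.161) + e^(−1.275) = 1.000 + 0.3805 + 0.3132 + 0.2794 = 1.973.
P₀ = e^(−E₀/kT) / Z = 1.000/1.973 = 0.51.

0.51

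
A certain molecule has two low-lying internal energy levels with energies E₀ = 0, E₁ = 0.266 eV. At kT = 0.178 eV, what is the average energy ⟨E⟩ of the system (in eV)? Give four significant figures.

0.04875 eV

Eᵢ/kT = 0, 1.49438.
Z = Σ e^(−Eᵢ/kT) = e^(−0) + e^(−1.49438) = 1.00000 + 0.224388 = 1.22439.
⟨E⟩ = Σ Eᵢ e^(−Eᵢ/kT) / Z = (0·1.00000 + 0.266·0.224388) / 1.22439 = 0.04875 eV.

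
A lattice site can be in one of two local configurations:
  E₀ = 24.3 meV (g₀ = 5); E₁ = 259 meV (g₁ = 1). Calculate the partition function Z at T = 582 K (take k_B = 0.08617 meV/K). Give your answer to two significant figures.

Z = 3.1

k_BT = 0.08617 × 582 K = 50.15 meV.
Eᵢ/kT = 0.4845, 5.165.
Z = Σ gᵢe^(−Eᵢ/kT) = 5·e^(−0.4845) + 1·e^(−5.165) = 3.080 + 0.005713 = 3.086.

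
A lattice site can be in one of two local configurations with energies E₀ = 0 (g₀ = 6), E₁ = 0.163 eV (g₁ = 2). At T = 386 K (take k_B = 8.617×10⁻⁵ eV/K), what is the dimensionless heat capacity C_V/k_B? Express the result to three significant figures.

0.0593

k_BT = 8.617×10⁻⁵ × 386 K = 0.033262 eV.
Eᵢ/kT = 0, 4.9005.
Z = Σ gᵢe^(−Eᵢ/kT) = 6·e^(−0) + 2·e^(−4.9005) = 6.0000 + 0.014886 = 6.0149.
⟨E⟩ = 0.00040340 eV, ⟨E²⟩ = 0.000065754 eV².
C_V/k_B = (⟨E²⟩ − ⟨E⟩²)/(kT)² = (0.000065754 − 0.00000016273)/0.0011064 = 0.0593.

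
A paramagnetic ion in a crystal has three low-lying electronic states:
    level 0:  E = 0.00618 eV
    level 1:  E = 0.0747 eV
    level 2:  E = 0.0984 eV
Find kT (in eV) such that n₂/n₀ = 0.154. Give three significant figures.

0.0493 eV

n₂/n₀ = exp[−(E₂−E₀)/kT] = 0.154.
⇒ (E₂−E₀)/kT = ln(1/0.154) = ln(6.4935) = 1.8708.
kT = 0.09222 eV / 1.8708 = 0.0493 eV.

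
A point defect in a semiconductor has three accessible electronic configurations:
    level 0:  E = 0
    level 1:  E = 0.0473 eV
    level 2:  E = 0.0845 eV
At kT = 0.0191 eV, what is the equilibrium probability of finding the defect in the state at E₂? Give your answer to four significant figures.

0.01094

Eᵢ/kT = 0, 2.47644, 4.42408.
Z = Σ e^(−Eᵢ/kT) = e^(−0) + e^(−2.47644) + e^(−4.42408) = 1.00000 + 0.0840419 + 0.0119852 = 1.09603.
P₂ = e^(−E₂/kT) / Z = 0.0119852/1.09603 = 0.01094.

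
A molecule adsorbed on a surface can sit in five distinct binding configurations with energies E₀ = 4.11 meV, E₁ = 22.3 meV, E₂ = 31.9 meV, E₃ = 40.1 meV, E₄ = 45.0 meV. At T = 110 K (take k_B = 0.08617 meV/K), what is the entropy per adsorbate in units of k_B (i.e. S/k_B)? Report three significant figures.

0.682

k_BT = 0.08617 × 110 K = 9.4787 meV.
Eᵢ/kT = 0.43360, 2.3526, 3.3654, 4.2305, 4.7475.
Z = Σ e^(−Eᵢ/kT) = e^(−0.43360) + e^(−2.3526) + e^(−3.3654) + e^(−4.2305) + e^(−4.7475) = 0.64817 + 0.095122 + 0.034548 + 0.014545 + 0.0086734 = 0.80106.
⟨E⟩ = Σ EᵢPᵢ = 8.5647 meV.
S/k_B = ln Z + ⟨E⟩/kT = ln(0.80106) + 8.5647/9.4787 = -0.22182 + 0.90357 = 0.682.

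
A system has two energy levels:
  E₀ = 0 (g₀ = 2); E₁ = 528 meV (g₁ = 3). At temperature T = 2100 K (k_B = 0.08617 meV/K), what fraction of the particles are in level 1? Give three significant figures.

0.0750

k_BT = 0.08617 × 2100 K = 180.96 meV.
Eᵢ/kT = 0, 2.9178.
Z = Σ gᵢe^(−Eᵢ/kT) = 2·e^(−0) + 3·e^(−2.9178) = 2.0000 + 0.16216 = 2.1622.
P₁ = g₁ e^(−E₁/kT) / Z = 0.16216/2.1622 = 0.0750.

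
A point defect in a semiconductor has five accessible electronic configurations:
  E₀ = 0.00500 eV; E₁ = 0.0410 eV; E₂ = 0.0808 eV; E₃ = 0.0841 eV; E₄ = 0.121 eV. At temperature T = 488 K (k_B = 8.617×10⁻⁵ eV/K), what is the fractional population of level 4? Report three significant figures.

k_BT = 8.617×10⁻⁵ × 488 K = 0.042051 eV.
Eᵢ/kT = 0.11890, 0.97501, 1.9215, 2.0000, 2.8775.
Z = Σ e^(−Eᵢ/kT) = e^(−0.11890) + e^(−0.97501) + e^(−1.9215) + e^(−2.0000) + e^(−2.8775) = 0.88790 + 0.37719 + 0.14639 + 0.13534 + 0.056275 = 1.6031.
P₄ = e^(−E₄/kT) / Z = 0.056275/1.6031 = 0.0351.

0.0351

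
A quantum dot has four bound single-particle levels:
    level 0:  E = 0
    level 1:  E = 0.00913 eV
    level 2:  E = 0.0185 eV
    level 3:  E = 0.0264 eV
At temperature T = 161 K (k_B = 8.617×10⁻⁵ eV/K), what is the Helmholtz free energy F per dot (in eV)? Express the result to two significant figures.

-0.0091 eV

k_BT = 8.617×10⁻⁵ × 161 K = 0.01387 eV.
Eᵢ/kT = 0, 0.6583, 1.334, 1.903.
Z = Σ e^(−Eᵢ/kT) = e^(−0) + e^(−0.6583) + e^(−1.334) + e^(−1.903) = 1.000 + 0.5177 + 0.2634 + 0.1491 = 1.930.
F = −kT ln Z = −0.01387 × ln(1.930) = −0.01387 × 0.6575 = -0.0091 eV.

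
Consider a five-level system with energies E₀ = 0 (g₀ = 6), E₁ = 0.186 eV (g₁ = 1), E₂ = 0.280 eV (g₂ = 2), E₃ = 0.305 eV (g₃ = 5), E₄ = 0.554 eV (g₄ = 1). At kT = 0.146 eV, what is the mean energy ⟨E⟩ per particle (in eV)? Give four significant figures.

Eᵢ/kT = 0, 1.27397, 1.91781, 2.08904, 3.79452.
Z = Σ gᵢe^(−Eᵢ/kT) = 6·e^(−0) + 1·e^(−1.27397) + 2·e^(−1.91781) + 5·e^(−2.08904) + 1·e^(−3.79452) = 6.00000 + 0.279719 + 0.293857 + 0.619030 + 0.0224937 = 7.21510.
⟨E⟩ = Σ Eᵢ gᵢe^(−Eᵢ/kT) / Z = (0·6.00000 + 0.186·0.279719 + 0.280·0.293857 + 0.305·0.619030 + 0.554·0.0224937) / 7.21510 = 0.04651 eV.

0.04651 eV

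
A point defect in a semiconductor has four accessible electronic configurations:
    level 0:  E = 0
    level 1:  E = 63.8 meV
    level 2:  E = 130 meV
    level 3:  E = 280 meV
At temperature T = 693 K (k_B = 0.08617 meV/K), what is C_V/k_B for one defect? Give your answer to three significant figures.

k_BT = 0.08617 × 693 K = 59.716 meV.
Eᵢ/kT = 0, 1.0684, 2.1770, 4.6889.
Z = Σ e^(−Eᵢ/kT) = e^(−0) + e^(−1.0684) + e^(−2.1770) + e^(−4.6889) = 1.0000 + 0.34356 + 0.11338 + 0.0091968 = 1.4661.
⟨E⟩ = 26.761 meV, ⟨E²⟩ = 2752.6 meV².
C_V/k_B = (⟨E²⟩ − ⟨E⟩²)/(kT)² = (2752.6 − 716.15)/3566.0 = 0.571.

0.571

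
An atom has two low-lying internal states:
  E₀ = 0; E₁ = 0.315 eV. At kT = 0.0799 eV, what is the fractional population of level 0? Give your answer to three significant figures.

0.981

Eᵢ/kT = 0, 3.9424.
Z = Σ e^(−Eᵢ/kT) = e^(−0) + e^(−3.9424) = 1.0000 + 0.019402 = 1.0194.
P₀ = e^(−E₀/kT) / Z = 1.0000/1.0194 = 0.981.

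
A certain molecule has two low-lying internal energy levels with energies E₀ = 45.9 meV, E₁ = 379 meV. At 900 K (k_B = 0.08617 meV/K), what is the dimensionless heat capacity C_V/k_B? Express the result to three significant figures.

k_BT = 0.08617 × 900 K = 77.553 meV.
Eᵢ/kT = 0.59185, 4.8870.
Z = Σ e^(−Eᵢ/kT) = e^(−0.59185) + e^(−4.8870) = 0.55330 + 0.0075440 = 0.56084.
⟨E⟩ = 50.381 meV, ⟨E²⟩ = 4010.6 meV².
C_V/k_B = (⟨E²⟩ − ⟨E⟩²)/(kT)² = (4010.6 − 2538.2)/6014.5 = 0.245.

0.245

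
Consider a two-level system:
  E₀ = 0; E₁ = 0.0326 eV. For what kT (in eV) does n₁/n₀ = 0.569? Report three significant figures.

n₁/n₀ = exp[−(E₁−E₀)/kT] = 0.569.
⇒ (E₁−E₀)/kT = ln(1/0.569) = ln(1.7575) = 0.56389.
kT = 0.0326 eV / 0.56389 = 0.0578 eV.

0.0578 eV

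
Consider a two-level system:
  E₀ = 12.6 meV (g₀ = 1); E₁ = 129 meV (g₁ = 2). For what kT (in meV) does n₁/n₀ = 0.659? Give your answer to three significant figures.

105 meV

n₁/n₀ = (g₁/g₀) exp[−(E₁−E₀)/kT] = 0.659.
⇒ (E₁−E₀)/kT = ln((2/1)/0.659) = ln(3.0349) = 1.1102.
kT = 116.4 meV / 1.1102 = 105 meV.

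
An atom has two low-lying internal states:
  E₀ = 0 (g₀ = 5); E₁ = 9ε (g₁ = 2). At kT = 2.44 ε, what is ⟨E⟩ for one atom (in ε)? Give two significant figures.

0.089 ε

Eᵢ/kT = 0, 3.689.
Z = Σ gᵢe^(−Eᵢ/kT) = 5·e^(−0) + 2·e^(−3.689) = 5.000 + 0.04999 = 5.050.
⟨E⟩ = Σ Eᵢ gᵢe^(−Eᵢ/kT) / Z = (0·5.000 + 9·0.04999) / 5.050 = 0.089 ε.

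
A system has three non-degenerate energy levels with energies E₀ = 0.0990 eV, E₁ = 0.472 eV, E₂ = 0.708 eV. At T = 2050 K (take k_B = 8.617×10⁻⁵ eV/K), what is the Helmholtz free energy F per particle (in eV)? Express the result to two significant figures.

0.074 eV

k_BT = 8.617×10⁻⁵ × 2050 K = 0.1766 eV.
Eᵢ/kT = 0.5606, 2.673, 4.009.
Z = Σ e^(−Eᵢ/kT) = e^(−0.5606) + e^(−2.673) + e^(−4.009) = 0.5709 + 0.06904 + 0.01815 = 0.6581.
F = −kT ln Z = −0.1766 × ln(0.6581) = −0.1766 × -0.4184 = 0.074 eV.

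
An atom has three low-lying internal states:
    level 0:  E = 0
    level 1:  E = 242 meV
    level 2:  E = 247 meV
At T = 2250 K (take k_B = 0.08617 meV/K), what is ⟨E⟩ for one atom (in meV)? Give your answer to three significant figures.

k_BT = 0.08617 × 2250 K = 193.88 meV.
Eᵢ/kT = 0, 1.2482, 1.2740.
Z = Σ e^(−Eᵢ/kT) = e^(−0) + e^(−1.2482) + e^(−1.2740) = 1.0000 + 0.28702 + 0.27971 = 1.5667.
⟨E⟩ = Σ Eᵢ e^(−Eᵢ/kT) / Z = (0·1.0000 + 242·0.28702 + 247·0.27971) / 1.5667 = 88.4 meV.

88.4 meV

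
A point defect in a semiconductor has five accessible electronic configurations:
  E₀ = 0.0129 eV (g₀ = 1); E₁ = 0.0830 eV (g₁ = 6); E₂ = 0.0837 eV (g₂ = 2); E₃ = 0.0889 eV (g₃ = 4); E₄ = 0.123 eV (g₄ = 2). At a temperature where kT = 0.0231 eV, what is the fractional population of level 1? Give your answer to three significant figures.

Eᵢ/kT = 0.55844, 3.5931, 3.6234, 3.8485, 5.3247.
Z = Σ gᵢe^(−Eᵢ/kT) = 1·e^(−0.55844) + 6·e^(−3.5931) + 2·e^(−3.6234) + 4·e^(−3.8485) + 2·e^(−5.3247) = 0.57210 + 0.16508 + 0.053384 + 0.085247 + 0.0097396 = 0.88555.
P₁ = g₁ e^(−E₁/kT) / Z = 0.16508/0.88555 = 0.186.

0.186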